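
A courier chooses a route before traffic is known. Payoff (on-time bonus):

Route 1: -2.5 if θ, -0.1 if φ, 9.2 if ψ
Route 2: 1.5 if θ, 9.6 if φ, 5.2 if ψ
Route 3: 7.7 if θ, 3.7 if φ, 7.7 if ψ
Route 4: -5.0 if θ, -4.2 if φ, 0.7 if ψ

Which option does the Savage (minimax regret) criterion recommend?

Column bests: θ=7.7, φ=9.6, ψ=9.2.
Route 1 regrets: 10.2, 9.7, 0.0 → max 10.2
Route 2 regrets: 6.2, 0.0, 4.0 → max 6.2
Route 3 regrets: 0.0, 5.9, 1.5 → max 5.9
Route 4 regrets: 12.7, 13.8, 8.5 → max 13.8
Smallest max regret = 5.9 → Route 3.

Route 3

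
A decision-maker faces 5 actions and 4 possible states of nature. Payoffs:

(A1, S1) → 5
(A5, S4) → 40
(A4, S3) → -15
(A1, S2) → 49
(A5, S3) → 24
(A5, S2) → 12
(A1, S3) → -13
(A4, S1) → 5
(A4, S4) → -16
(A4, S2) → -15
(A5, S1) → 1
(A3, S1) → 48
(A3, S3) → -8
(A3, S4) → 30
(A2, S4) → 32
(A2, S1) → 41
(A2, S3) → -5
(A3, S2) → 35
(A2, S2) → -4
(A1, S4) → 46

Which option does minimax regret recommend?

A3

Column bests: S1=48, S2=49, S3=24, S4=46.
A1 regrets: 43, 0, 37, 0 → max 43
A2 regrets: 7, 53, 29, 14 → max 53
A3 regrets: 0, 14, 32, 16 → max 32
A4 regrets: 43, 64, 39, 62 → max 64
A5 regrets: 47, 37, 0, 6 → max 47
Smallest max regret = 32 → A3.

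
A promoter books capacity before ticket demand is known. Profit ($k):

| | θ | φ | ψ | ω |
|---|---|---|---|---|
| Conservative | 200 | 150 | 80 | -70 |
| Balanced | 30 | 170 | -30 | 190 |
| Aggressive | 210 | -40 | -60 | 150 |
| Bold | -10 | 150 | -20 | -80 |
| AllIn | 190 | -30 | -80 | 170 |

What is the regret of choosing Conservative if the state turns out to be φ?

Best payoff under φ is 170.
Regret = 170 − 150 = 20.

20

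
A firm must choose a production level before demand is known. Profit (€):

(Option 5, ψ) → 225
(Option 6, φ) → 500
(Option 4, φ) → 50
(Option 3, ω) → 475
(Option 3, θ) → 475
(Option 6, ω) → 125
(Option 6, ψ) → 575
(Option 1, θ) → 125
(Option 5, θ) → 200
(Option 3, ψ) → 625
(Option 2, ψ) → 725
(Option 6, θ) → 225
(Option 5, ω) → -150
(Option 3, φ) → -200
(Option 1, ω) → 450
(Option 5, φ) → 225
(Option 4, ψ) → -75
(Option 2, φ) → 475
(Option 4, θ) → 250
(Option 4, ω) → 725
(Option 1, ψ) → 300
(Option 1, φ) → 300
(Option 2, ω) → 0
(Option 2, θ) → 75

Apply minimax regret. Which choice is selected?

Column bests: θ=475, φ=500, ψ=725, ω=725.
Option 1 regrets: 350, 200, 425, 275 → max 425
Option 2 regrets: 400, 25, 0, 725 → max 725
Option 3 regrets: 0, 700, 100, 250 → max 700
Option 4 regrets: 225, 450, 800, 0 → max 800
Option 5 regrets: 275, 275, 500, 875 → max 875
Option 6 regrets: 250, 0, 150, 600 → max 600
Smallest max regret = 425 → Option 1.

Option 1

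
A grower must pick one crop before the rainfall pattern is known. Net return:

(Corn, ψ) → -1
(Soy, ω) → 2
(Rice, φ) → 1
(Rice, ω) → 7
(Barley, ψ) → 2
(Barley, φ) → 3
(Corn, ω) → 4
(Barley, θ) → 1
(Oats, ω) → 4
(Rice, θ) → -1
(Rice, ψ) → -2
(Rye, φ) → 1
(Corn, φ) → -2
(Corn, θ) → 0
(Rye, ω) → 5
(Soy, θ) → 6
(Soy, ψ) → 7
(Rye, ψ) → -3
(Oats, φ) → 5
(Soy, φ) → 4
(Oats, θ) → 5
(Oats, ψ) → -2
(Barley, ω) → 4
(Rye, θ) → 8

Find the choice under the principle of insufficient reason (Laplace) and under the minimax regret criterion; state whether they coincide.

laplace → Soy; minimax regret → Soy (agree)

Row averages: Rye=2.75, Oats=3, Corn=0.25, Soy=4.75, Barley=2.5, Rice=1.25
Highest average = 4.75 → Soy.
Column bests: θ=8, φ=5, ψ=7, ω=7.
Rye regrets: 0, 4, 10, 2 → max 10
Oats regrets: 3, 0, 9, 3 → max 9
Corn regrets: 8, 7, 8, 3 → max 8
Soy regrets: 2, 1, 0, 5 → max 5
Barley regrets: 7, 2, 5, 3 → max 7
Rice regrets: 9, 4, 9, 0 → max 9
Smallest max regret = 5 → Soy.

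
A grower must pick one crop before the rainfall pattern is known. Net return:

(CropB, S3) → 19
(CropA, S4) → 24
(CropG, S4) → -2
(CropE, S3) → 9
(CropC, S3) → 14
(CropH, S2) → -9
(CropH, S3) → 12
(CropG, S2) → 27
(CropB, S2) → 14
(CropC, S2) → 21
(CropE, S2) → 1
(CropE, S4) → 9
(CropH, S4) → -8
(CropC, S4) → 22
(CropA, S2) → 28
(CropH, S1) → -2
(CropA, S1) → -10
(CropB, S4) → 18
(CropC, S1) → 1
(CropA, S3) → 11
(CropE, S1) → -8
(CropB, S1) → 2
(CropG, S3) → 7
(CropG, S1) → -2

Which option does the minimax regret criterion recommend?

CropC

Column bests: S1=2, S2=28, S3=19, S4=24.
CropB regrets: 0, 14, 0, 6 → max 14
CropG regrets: 4, 1, 12, 26 → max 26
CropH regrets: 4, 37, 7, 32 → max 37
CropA regrets: 12, 0, 8, 0 → max 12
CropC regrets: 1, 7, 5, 2 → max 7
CropE regrets: 10, 27, 10, 15 → max 27
Smallest max regret = 7 → CropC.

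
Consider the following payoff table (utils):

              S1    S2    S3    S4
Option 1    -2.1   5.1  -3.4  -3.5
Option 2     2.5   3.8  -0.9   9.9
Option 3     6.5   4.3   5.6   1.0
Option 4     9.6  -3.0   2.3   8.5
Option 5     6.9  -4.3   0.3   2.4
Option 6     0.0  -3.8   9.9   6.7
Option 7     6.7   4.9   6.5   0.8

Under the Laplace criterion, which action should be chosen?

Row averages: Option 1=-0.975, Option 2=3.825, Option 3=4.35, Option 4=4.35, Option 5=1.325, Option 6=3.2, Option 7=4.725
Highest average = 4.725 → Option 7.

Option 7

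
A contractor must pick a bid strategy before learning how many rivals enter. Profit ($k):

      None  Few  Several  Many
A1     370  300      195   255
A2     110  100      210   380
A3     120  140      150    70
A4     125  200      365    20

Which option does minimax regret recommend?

Column bests: None=370, Few=300, Several=365, Many=380.
A1 regrets: 0, 0, 170, 125 → max 170
A2 regrets: 260, 200, 155, 0 → max 260
A3 regrets: 250, 160, 215, 310 → max 310
A4 regrets: 245, 100, 0, 360 → max 360
Smallest max regret = 170 → A1.

A1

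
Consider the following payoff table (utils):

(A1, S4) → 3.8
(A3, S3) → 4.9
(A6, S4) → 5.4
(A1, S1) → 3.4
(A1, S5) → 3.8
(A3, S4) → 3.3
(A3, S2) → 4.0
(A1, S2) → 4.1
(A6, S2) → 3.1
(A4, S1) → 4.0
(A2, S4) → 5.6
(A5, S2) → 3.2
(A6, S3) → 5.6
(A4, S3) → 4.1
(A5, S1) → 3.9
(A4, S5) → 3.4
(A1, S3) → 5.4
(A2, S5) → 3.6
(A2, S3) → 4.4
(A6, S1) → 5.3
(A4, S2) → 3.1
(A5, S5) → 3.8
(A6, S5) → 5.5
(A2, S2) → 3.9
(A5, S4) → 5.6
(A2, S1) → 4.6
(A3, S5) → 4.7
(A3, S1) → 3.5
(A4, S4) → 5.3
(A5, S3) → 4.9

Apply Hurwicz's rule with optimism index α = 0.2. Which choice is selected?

A2

A1: 0.2·5.4 + 0.8·3.4 = 3.8
A2: 0.2·5.6 + 0.8·3.6 = 4
A3: 0.2·4.9 + 0.8·3.3 = 3.62
A4: 0.2·5.3 + 0.8·3.1 = 3.54
A5: 0.2·5.6 + 0.8·3.2 = 3.68
A6: 0.2·5.6 + 0.8·3.1 = 3.6
Highest Hurwicz score = 4 → A2.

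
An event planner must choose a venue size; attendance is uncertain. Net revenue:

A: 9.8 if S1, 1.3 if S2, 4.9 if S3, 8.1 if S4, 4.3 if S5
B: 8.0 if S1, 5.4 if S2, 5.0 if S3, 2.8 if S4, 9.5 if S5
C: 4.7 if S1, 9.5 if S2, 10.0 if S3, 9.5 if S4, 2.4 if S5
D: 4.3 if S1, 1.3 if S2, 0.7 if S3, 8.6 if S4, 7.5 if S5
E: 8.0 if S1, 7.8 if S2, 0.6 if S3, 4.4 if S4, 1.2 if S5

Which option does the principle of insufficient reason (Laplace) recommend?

C

Row averages: A=5.68, B=6.14, C=7.22, D=4.48, E=4.4
Highest average = 7.22 → C.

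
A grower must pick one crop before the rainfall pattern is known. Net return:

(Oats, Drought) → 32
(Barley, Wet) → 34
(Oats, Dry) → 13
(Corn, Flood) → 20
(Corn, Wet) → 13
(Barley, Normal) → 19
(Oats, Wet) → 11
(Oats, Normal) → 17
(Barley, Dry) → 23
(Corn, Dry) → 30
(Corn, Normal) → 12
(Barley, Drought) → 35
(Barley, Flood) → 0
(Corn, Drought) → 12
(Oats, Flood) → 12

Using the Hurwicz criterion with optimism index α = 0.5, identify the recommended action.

Barley: 0.5·35 + 0.5·0 = 17.5
Oats: 0.5·32 + 0.5·11 = 21.5
Corn: 0.5·30 + 0.5·12 = 21
Highest Hurwicz score = 21.5 → Oats.

Oats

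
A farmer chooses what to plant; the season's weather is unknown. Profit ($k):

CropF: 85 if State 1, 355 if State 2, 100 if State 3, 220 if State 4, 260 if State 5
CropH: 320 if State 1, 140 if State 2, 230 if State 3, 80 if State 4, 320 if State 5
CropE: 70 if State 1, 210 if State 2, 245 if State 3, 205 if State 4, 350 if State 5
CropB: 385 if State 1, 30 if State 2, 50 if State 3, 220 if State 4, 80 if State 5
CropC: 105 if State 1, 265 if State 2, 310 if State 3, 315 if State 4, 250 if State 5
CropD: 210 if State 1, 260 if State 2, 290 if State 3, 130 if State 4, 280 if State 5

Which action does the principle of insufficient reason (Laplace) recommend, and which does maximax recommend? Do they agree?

Row averages: CropF=204, CropH=218, CropE=216, CropB=153, CropC=249, CropD=234
Highest average = 249 → CropC.
Row maxima: CropF=355, CropH=320, CropE=350, CropB=385, CropC=315, CropD=290
Best best-case = 385 → CropB.

laplace → CropC; maximax → CropB (disagree)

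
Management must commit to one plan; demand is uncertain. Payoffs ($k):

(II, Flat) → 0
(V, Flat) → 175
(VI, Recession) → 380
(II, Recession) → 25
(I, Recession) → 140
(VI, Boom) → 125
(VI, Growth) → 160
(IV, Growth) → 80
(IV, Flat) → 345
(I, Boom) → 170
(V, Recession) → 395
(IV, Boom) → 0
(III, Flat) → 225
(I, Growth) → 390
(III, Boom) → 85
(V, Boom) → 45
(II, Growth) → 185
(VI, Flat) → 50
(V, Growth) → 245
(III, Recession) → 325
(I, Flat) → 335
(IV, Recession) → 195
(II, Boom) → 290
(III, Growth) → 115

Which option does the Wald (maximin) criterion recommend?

I

Row minima: I=140, II=0, III=85, IV=0, V=45, VI=50
Best worst-case = 140 → I.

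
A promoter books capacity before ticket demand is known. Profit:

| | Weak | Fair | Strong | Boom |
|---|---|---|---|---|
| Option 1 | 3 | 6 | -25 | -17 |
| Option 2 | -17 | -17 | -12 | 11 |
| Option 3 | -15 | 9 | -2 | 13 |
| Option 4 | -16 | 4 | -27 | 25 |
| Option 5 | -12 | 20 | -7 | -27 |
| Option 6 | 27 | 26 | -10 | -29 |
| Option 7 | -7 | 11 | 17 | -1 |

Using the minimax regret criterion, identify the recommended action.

Column bests: Weak=27, Fair=26, Strong=17, Boom=25.
Option 1 regrets: 24, 20, 42, 42 → max 42
Option 2 regrets: 44, 43, 29, 14 → max 44
Option 3 regrets: 42, 17, 19, 12 → max 42
Option 4 regrets: 43, 22, 44, 0 → max 44
Option 5 regrets: 39, 6, 24, 52 → max 52
Option 6 regrets: 0, 0, 27, 54 → max 54
Option 7 regrets: 34, 15, 0, 26 → max 34
Smallest max regret = 34 → Option 7.

Option 7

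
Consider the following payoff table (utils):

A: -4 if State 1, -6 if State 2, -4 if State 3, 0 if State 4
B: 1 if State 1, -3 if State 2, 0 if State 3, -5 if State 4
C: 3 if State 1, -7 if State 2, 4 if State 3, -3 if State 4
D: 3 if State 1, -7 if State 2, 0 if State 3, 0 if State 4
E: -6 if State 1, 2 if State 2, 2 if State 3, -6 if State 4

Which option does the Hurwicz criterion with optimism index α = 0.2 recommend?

A: 0.2·0 + 0.8·(-6) = -4.8
B: 0.2·1 + 0.8·(-5) = -3.8
C: 0.2·4 + 0.8·(-7) = -4.8
D: 0.2·3 + 0.8·(-7) = -5
E: 0.2·2 + 0.8·(-6) = -4.4
Highest Hurwicz score = -3.8 → B.

B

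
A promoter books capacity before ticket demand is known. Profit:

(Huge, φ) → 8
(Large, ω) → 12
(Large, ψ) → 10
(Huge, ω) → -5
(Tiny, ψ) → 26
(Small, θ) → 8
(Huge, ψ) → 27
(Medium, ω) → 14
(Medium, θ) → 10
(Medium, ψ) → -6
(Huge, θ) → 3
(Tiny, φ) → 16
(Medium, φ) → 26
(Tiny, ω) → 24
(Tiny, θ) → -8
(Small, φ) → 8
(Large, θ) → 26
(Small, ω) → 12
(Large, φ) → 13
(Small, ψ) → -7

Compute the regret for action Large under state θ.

Best payoff under θ is 26.
Regret = 26 − 26 = 0.

0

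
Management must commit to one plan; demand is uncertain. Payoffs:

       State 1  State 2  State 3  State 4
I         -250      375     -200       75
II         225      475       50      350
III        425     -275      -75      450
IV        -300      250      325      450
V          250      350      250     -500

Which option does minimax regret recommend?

Column bests: State 1=425, State 2=475, State 3=325, State 4=450.
I regrets: 675, 100, 525, 375 → max 675
II regrets: 200, 0, 275, 100 → max 275
III regrets: 0, 750, 400, 0 → max 750
IV regrets: 725, 225, 0, 0 → max 725
V regrets: 175, 125, 75, 950 → max 950
Smallest max regret = 275 → II.

II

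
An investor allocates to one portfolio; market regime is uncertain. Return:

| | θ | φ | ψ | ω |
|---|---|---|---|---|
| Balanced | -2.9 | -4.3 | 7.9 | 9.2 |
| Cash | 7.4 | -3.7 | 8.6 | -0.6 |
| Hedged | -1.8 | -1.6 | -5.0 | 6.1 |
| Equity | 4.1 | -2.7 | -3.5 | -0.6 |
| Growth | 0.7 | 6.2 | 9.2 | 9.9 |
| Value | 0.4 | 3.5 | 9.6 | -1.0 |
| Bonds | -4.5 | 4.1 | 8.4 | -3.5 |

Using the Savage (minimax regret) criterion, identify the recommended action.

Growth

Column bests: θ=7.4, φ=6.2, ψ=9.6, ω=9.9.
Balanced regrets: 10.3, 10.5, 1.7, 0.7 → max 10.5
Cash regrets: 0.0, 9.9, 1.0, 10.5 → max 10.5
Hedged regrets: 9.2, 7.8, 14.6, 3.8 → max 14.6
Equity regrets: 3.3, 8.9, 13.1, 10.5 → max 13.1
Growth regrets: 6.7, 0.0, 0.4, 0.0 → max 6.7
Value regrets: 7.0, 2.7, 0.0, 10.9 → max 10.9
Bonds regrets: 11.9, 2.1, 1.2, 13.4 → max 13.4
Smallest max regret = 6.7 → Growth.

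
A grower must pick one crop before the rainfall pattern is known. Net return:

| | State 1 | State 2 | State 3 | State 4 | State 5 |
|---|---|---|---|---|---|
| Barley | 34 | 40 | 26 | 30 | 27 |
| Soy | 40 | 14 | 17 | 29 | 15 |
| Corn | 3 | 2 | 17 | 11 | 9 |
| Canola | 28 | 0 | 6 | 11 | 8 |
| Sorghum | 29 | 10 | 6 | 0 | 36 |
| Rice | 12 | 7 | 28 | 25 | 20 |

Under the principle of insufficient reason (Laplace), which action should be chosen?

Barley

Row averages: Barley=31.4, Soy=23, Corn=8.4, Canola=10.6, Sorghum=16.2, Rice=18.4
Highest average = 31.4 → Barley.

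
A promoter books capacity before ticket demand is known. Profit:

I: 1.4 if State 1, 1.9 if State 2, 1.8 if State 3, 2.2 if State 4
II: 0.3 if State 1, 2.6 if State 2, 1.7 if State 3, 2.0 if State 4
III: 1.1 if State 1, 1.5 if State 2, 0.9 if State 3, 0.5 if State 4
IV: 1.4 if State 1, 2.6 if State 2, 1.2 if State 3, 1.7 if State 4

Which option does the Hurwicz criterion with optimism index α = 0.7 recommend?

I: 0.7·2.2 + 0.3·1.4 = 1.96
II: 0.7·2.6 + 0.3·0.3 = 1.91
III: 0.7·1.5 + 0.3·0.5 = 1.2
IV: 0.7·2.6 + 0.3·1.2 = 2.18
Highest Hurwicz score = 2.18 → IV.

IV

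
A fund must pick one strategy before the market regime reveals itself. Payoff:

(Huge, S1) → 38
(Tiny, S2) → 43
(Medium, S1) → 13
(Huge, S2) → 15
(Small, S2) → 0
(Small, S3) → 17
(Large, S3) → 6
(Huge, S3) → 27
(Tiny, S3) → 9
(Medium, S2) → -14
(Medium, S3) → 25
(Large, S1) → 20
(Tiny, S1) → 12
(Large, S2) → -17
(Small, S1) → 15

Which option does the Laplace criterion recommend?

Huge

Row averages: Tiny=64/3, Small=32/3, Medium=8, Large=3, Huge=80/3
Highest average = 80/3 → Huge.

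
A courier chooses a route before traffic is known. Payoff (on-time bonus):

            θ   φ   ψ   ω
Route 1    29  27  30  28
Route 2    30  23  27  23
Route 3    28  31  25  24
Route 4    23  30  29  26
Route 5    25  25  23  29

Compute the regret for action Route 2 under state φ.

Best payoff under φ is 31.
Regret = 31 − 23 = 8.

8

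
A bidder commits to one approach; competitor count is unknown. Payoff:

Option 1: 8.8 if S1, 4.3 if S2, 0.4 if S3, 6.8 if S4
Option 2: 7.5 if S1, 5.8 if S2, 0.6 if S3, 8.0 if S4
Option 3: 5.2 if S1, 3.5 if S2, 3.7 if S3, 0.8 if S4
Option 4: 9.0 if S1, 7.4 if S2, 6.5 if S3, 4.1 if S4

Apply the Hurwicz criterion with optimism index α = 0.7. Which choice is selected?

Option 1: 0.7·8.8 + 0.3·0.4 = 6.28
Option 2: 0.7·8.0 + 0.3·0.6 = 5.78
Option 3: 0.7·5.2 + 0.3·0.8 = 3.88
Option 4: 0.7·9.0 + 0.3·4.1 = 7.53
Highest Hurwicz score = 7.53 → Option 4.

Option 4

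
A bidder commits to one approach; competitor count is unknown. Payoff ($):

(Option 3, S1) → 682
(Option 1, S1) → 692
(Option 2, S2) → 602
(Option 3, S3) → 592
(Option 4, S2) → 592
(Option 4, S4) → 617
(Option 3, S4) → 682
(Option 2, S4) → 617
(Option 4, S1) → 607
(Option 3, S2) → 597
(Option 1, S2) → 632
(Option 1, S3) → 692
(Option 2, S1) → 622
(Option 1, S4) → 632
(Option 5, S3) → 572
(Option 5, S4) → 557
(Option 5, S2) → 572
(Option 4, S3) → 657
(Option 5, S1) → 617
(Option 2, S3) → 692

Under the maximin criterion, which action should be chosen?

Row minima: Option 1=632, Option 2=602, Option 3=592, Option 4=592, Option 5=557
Best worst-case = 632 → Option 1.

Option 1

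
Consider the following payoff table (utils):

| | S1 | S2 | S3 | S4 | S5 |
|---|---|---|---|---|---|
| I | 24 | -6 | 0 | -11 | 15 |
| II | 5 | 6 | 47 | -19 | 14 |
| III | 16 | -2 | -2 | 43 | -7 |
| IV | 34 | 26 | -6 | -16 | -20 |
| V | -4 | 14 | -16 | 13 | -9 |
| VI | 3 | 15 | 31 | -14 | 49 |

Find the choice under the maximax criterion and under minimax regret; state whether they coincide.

maximax → VI; minimax regret → I (disagree)

Row maxima: I=24, II=47, III=43, IV=34, V=14, VI=49
Best best-case = 49 → VI.
Column bests: S1=34, S2=26, S3=47, S4=43, S5=49.
I regrets: 10, 32, 47, 54, 34 → max 54
II regrets: 29, 20, 0, 62, 35 → max 62
III regrets: 18, 28, 49, 0, 56 → max 56
IV regrets: 0, 0, 53, 59, 69 → max 69
V regrets: 38, 12, 63, 30, 58 → max 63
VI regrets: 31, 11, 16, 57, 0 → max 57
Smallest max regret = 54 → I.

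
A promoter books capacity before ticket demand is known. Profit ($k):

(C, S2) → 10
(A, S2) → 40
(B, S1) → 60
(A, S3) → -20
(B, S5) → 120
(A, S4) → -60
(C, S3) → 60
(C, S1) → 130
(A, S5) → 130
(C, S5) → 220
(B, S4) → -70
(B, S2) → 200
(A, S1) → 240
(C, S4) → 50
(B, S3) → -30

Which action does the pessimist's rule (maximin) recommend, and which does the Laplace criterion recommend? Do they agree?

Row minima: A=-60, B=-70, C=10
Best worst-case = 10 → C.
Row averages: A=66, B=56, C=94
Highest average = 94 → C.

maximin → C; laplace → C (agree)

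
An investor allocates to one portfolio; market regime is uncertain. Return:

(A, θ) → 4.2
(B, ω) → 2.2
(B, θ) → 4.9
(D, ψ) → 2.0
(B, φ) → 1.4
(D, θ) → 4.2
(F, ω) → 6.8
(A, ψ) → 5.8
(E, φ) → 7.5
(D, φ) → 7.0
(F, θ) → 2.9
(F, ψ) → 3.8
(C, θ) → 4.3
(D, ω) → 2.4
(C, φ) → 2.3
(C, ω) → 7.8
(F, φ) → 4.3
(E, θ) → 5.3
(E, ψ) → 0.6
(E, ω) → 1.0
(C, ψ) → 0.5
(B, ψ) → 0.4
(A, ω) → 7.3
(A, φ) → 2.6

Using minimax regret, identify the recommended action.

Column bests: θ=5.3, φ=7.5, ψ=5.8, ω=7.8.
A regrets: 1.1, 4.9, 0.0, 0.5 → max 4.9
B regrets: 0.4, 6.1, 5.4, 5.6 → max 6.1
C regrets: 1.0, 5.2, 5.3, 0.0 → max 5.3
D regrets: 1.1, 0.5, 3.8, 5.4 → max 5.4
E regrets: 0.0, 0.0, 5.2, 6.8 → max 6.8
F regrets: 2.4, 3.2, 2.0, 1.0 → max 3.2
Smallest max regret = 3.2 → F.

F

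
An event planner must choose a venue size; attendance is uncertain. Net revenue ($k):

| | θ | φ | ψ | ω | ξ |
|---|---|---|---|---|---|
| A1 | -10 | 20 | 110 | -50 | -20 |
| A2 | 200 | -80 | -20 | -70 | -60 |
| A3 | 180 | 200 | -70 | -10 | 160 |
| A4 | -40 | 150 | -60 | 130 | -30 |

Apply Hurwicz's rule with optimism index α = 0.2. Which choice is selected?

A1: 0.2·110 + 0.8·(-50) = -18
A2: 0.2·200 + 0.8·(-80) = -24
A3: 0.2·200 + 0.8·(-70) = -16
A4: 0.2·150 + 0.8·(-60) = -18
Highest Hurwicz score = -16 → A3.

A3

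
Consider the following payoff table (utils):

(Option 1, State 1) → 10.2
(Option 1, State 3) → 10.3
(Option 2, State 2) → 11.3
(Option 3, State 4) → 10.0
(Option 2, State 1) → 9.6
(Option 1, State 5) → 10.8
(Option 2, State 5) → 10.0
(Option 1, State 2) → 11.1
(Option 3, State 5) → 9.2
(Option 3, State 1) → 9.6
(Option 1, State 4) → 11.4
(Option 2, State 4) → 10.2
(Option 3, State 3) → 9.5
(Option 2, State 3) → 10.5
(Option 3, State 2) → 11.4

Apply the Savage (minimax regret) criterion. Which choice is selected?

Option 1

Column bests: State 1=10.2, State 2=11.4, State 3=10.5, State 4=11.4, State 5=10.8.
Option 1 regrets: 0.0, 0.3, 0.2, 0.0, 0.0 → max 0.3
Option 2 regrets: 0.6, 0.1, 0.0, 1.2, 0.8 → max 1.2
Option 3 regrets: 0.6, 0.0, 1.0, 1.4, 1.6 → max 1.6
Smallest max regret = 0.3 → Option 1.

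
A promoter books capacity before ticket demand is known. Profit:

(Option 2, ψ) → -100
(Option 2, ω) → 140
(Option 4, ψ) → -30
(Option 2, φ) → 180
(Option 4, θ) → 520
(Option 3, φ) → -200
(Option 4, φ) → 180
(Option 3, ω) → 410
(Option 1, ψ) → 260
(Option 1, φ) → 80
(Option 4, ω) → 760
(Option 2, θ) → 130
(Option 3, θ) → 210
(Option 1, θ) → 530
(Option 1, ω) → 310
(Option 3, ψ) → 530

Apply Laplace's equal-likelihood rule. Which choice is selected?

Option 4

Row averages: Option 1=295, Option 2=87.5, Option 3=237.5, Option 4=357.5
Highest average = 357.5 → Option 4.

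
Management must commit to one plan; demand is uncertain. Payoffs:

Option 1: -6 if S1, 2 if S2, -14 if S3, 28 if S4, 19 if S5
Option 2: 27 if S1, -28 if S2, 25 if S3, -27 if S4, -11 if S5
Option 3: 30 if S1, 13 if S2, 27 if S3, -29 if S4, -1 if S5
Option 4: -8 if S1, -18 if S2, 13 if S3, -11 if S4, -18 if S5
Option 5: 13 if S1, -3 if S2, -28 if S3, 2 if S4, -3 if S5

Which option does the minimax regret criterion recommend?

Column bests: S1=30, S2=13, S3=27, S4=28, S5=19.
Option 1 regrets: 36, 11, 41, 0, 0 → max 41
Option 2 regrets: 3, 41, 2, 55, 30 → max 55
Option 3 regrets: 0, 0, 0, 57, 20 → max 57
Option 4 regrets: 38, 31, 14, 39, 37 → max 39
Option 5 regrets: 17, 16, 55, 26, 22 → max 55
Smallest max regret = 39 → Option 4.

Option 4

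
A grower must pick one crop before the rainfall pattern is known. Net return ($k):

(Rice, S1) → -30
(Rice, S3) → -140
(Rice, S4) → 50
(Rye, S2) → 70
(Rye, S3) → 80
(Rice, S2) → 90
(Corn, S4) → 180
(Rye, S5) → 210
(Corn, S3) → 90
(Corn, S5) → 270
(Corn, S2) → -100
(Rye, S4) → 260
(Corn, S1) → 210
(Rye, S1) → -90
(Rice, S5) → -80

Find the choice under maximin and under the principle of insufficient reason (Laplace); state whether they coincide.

Row minima: Rye=-90, Rice=-140, Corn=-100
Best worst-case = -90 → Rye.
Row averages: Rye=106, Rice=-22, Corn=130
Highest average = 130 → Corn.

maximin → Rye; laplace → Corn (disagree)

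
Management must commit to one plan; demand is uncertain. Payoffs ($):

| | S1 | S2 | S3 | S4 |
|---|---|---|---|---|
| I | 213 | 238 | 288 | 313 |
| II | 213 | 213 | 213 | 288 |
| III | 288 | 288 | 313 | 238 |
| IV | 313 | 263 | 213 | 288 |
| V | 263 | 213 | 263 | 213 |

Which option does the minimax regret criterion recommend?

Column bests: S1=313, S2=288, S3=313, S4=313.
I regrets: 100, 50, 25, 0 → max 100
II regrets: 100, 75, 100, 25 → max 100
III regrets: 25, 0, 0, 75 → max 75
IV regrets: 0, 25, 100, 25 → max 100
V regrets: 50, 75, 50, 100 → max 100
Smallest max regret = 75 → III.

III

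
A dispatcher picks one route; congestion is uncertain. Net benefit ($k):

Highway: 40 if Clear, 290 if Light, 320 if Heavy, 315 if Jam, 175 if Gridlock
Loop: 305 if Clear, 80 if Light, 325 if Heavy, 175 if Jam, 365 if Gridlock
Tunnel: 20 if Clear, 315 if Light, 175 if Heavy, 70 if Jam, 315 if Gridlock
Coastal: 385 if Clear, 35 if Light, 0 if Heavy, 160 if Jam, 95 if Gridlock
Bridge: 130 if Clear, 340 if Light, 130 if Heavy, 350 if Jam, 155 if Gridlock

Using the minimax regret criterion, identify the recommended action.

Column bests: Clear=385, Light=340, Heavy=325, Jam=350, Gridlock=365.
Highway regrets: 345, 50, 5, 35, 190 → max 345
Loop regrets: 80, 260, 0, 175, 0 → max 260
Tunnel regrets: 365, 25, 150, 280, 50 → max 365
Coastal regrets: 0, 305, 325, 190, 270 → max 325
Bridge regrets: 255, 0, 195, 0, 210 → max 255
Smallest max regret = 255 → Bridge.

Bridge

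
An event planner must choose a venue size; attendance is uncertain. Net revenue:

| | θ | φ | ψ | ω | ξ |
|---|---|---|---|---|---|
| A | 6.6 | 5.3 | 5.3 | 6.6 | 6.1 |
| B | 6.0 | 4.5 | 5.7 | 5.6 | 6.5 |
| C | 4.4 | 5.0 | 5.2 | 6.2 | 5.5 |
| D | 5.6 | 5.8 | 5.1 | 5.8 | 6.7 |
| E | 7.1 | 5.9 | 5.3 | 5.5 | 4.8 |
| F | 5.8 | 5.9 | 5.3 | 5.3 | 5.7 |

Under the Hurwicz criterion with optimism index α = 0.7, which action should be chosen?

E

A: 0.7·6.6 + 0.3·5.3 = 6.21
B: 0.7·6.5 + 0.3·4.5 = 5.9
C: 0.7·6.2 + 0.3·4.4 = 5.66
D: 0.7·6.7 + 0.3·5.1 = 6.22
E: 0.7·7.1 + 0.3·4.8 = 6.41
F: 0.7·5.9 + 0.3·5.3 = 5.72
Highest Hurwicz score = 6.41 → E.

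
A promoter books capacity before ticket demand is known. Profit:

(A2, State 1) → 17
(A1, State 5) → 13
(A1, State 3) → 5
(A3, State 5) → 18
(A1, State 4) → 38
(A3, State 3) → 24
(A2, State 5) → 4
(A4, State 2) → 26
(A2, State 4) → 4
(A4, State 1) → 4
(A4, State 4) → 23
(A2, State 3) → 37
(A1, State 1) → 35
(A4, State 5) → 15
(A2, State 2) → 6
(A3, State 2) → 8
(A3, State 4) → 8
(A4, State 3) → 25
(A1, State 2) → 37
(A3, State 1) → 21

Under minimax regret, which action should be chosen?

A3

Column bests: State 1=35, State 2=37, State 3=37, State 4=38, State 5=18.
A1 regrets: 0, 0, 32, 0, 5 → max 32
A2 regrets: 18, 31, 0, 34, 14 → max 34
A3 regrets: 14, 29, 13, 30, 0 → max 30
A4 regrets: 31, 11, 12, 15, 3 → max 31
Smallest max regret = 30 → A3.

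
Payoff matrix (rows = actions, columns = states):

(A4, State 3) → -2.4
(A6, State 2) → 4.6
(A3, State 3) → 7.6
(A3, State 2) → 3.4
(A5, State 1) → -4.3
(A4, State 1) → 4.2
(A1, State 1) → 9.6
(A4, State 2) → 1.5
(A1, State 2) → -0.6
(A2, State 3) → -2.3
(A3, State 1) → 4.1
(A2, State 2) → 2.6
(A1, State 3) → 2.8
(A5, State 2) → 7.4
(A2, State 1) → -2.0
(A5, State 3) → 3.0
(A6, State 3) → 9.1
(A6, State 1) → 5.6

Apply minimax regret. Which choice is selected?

Column bests: State 1=9.6, State 2=7.4, State 3=9.1.
A1 regrets: 0.0, 8.0, 6.3 → max 8.0
A2 regrets: 11.6, 4.8, 11.4 → max 11.6
A3 regrets: 5.5, 4.0, 1.5 → max 5.5
A4 regrets: 5.4, 5.9, 11.5 → max 11.5
A5 regrets: 13.9, 0.0, 6.1 → max 13.9
A6 regrets: 4.0, 2.8, 0.0 → max 4.0
Smallest max regret = 4.0 → A6.

A6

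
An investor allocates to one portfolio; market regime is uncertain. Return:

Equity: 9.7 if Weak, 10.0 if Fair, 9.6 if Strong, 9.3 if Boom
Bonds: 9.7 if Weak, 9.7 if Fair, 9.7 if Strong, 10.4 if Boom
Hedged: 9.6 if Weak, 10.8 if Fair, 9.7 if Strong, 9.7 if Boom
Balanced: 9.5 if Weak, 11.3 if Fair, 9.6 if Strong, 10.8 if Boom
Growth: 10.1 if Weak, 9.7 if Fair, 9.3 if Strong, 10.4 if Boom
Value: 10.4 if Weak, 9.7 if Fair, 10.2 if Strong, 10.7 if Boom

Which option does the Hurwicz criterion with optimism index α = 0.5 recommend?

Equity: 0.5·10.0 + 0.5·9.3 = 9.65
Bonds: 0.5·10.4 + 0.5·9.7 = 10.05
Hedged: 0.5·10.8 + 0.5·9.6 = 10.2
Balanced: 0.5·11.3 + 0.5·9.5 = 10.4
Growth: 0.5·10.4 + 0.5·9.3 = 9.85
Value: 0.5·10.7 + 0.5·9.7 = 10.2
Highest Hurwicz score = 10.4 → Balanced.

Balanced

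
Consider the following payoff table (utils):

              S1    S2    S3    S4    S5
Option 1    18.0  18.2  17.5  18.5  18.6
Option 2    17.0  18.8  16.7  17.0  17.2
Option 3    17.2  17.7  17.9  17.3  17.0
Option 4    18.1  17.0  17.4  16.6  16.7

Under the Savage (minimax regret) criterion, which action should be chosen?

Column bests: S1=18.1, S2=18.8, S3=17.9, S4=18.5, S5=18.6.
Option 1 regrets: 0.1, 0.6, 0.4, 0.0, 0.0 → max 0.6
Option 2 regrets: 1.1, 0.0, 1.2, 1.5, 1.4 → max 1.5
Option 3 regrets: 0.9, 1.1, 0.0, 1.2, 1.6 → max 1.6
Option 4 regrets: 0.0, 1.8, 0.5, 1.9, 1.9 → max 1.9
Smallest max regret = 0.6 → Option 1.

Option 1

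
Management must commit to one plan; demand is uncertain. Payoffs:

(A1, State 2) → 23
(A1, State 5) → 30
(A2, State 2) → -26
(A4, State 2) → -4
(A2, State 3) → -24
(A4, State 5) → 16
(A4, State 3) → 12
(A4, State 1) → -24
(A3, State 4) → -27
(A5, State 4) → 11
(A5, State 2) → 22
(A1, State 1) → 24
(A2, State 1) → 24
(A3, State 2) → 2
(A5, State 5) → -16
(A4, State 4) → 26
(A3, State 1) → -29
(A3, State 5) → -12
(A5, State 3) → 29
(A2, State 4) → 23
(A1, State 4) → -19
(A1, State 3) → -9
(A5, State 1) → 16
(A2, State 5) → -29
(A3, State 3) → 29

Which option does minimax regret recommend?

A1

Column bests: State 1=24, State 2=23, State 3=29, State 4=26, State 5=30.
A1 regrets: 0, 0, 38, 45, 0 → max 45
A2 regrets: 0, 49, 53, 3, 59 → max 59
A3 regrets: 53, 21, 0, 53, 42 → max 53
A4 regrets: 48, 27, 17, 0, 14 → max 48
A5 regrets: 8, 1, 0, 15, 46 → max 46
Smallest max regret = 45 → A1.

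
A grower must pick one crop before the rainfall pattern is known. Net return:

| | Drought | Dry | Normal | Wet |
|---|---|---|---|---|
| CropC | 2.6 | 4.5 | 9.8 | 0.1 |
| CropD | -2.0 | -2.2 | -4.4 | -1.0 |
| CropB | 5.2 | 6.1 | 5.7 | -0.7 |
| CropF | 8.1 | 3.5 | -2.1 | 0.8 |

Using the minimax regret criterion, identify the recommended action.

Column bests: Drought=8.1, Dry=6.1, Normal=9.8, Wet=0.8.
CropC regrets: 5.5, 1.6, 0.0, 0.7 → max 5.5
CropD regrets: 10.1, 8.3, 14.2, 1.8 → max 14.2
CropB regrets: 2.9, 0.0, 4.1, 1.5 → max 4.1
CropF regrets: 0.0, 2.6, 11.9, 0.0 → max 11.9
Smallest max regret = 4.1 → CropB.

CropB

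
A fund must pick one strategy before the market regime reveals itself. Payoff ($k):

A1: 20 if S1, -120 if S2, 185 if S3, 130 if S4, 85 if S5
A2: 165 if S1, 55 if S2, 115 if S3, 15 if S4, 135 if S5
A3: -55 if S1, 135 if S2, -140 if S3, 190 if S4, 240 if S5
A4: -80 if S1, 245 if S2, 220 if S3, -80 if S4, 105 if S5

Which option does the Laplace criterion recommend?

A2

Row averages: A1=60, A2=97, A3=74, A4=82
Highest average = 97 → A2.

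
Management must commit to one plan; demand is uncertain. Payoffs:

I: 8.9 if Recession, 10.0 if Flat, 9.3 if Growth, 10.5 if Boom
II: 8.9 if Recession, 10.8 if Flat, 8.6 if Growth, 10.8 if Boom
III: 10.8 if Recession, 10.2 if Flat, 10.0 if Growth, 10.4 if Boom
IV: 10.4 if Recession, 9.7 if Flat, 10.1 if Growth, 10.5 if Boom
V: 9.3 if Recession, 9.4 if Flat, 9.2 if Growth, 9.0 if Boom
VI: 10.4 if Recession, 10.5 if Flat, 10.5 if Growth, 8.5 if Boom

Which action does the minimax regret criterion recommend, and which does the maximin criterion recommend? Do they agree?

Column bests: Recession=10.8, Flat=10.8, Growth=10.5, Boom=10.8.
I regrets: 1.9, 0.8, 1.2, 0.3 → max 1.9
II regrets: 1.9, 0.0, 1.9, 0.0 → max 1.9
III regrets: 0.0, 0.6, 0.5, 0.4 → max 0.6
IV regrets: 0.4, 1.1, 0.4, 0.3 → max 1.1
V regrets: 1.5, 1.4, 1.3, 1.8 → max 1.8
VI regrets: 0.4, 0.3, 0.0, 2.3 → max 2.3
Smallest max regret = 0.6 → III.
Row minima: I=8.9, II=8.6, III=10.0, IV=9.7, V=9.0, VI=8.5
Best worst-case = 10.0 → III.

minimax regret → III; maximin → III (agree)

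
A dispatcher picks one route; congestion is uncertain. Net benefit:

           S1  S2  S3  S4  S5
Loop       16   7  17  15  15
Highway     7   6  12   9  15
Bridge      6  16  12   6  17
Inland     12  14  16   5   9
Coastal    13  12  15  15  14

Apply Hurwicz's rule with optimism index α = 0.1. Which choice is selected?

Coastal

Loop: 0.1·17 + 0.9·7 = 8
Highway: 0.1·15 + 0.9·6 = 6.9
Bridge: 0.1·17 + 0.9·6 = 7.1
Inland: 0.1·16 + 0.9·5 = 6.1
Coastal: 0.1·15 + 0.9·12 = 12.3
Highest Hurwicz score = 12.3 → Coastal.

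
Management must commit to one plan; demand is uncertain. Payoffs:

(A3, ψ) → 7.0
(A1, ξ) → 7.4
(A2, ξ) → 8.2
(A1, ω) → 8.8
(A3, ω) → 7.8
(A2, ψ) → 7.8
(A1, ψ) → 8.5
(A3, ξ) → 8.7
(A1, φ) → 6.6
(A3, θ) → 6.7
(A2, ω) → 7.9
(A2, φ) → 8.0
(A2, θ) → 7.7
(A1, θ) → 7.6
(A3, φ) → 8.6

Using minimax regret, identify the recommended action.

Column bests: θ=7.7, φ=8.6, ψ=8.5, ω=8.8, ξ=8.7.
A1 regrets: 0.1, 2.0, 0.0, 0.0, 1.3 → max 2.0
A2 regrets: 0.0, 0.6, 0.7, 0.9, 0.5 → max 0.9
A3 regrets: 1.0, 0.0, 1.5, 1.0, 0.0 → max 1.5
Smallest max regret = 0.9 → A2.

A2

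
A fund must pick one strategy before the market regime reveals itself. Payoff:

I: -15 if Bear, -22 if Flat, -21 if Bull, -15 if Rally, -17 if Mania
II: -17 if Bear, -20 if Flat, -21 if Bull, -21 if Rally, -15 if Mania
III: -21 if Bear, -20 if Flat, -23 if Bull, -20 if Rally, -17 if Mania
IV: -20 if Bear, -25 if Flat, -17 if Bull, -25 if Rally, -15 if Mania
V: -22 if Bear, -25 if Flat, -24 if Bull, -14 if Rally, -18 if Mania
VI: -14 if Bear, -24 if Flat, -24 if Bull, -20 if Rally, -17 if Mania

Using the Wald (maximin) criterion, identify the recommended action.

II

Row minima: I=-22, II=-21, III=-23, IV=-25, V=-25, VI=-24
Best worst-case = -21 → II.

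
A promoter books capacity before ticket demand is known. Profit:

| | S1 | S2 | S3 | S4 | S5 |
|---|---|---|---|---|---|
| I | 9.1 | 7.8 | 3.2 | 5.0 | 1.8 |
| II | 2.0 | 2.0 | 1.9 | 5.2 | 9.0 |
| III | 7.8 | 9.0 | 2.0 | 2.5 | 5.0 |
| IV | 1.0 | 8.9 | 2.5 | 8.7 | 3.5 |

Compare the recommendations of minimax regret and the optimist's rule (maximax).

Column bests: S1=9.1, S2=9.0, S3=3.2, S4=8.7, S5=9.0.
I regrets: 0.0, 1.2, 0.0, 3.7, 7.2 → max 7.2
II regrets: 7.1, 7.0, 1.3, 3.5, 0.0 → max 7.1
III regrets: 1.3, 0.0, 1.2, 6.2, 4.0 → max 6.2
IV regrets: 8.1, 0.1, 0.7, 0.0, 5.5 → max 8.1
Smallest max regret = 6.2 → III.
Row maxima: I=9.1, II=9.0, III=9.0, IV=8.9
Best best-case = 9.1 → I.

minimax regret → III; maximax → I (disagree)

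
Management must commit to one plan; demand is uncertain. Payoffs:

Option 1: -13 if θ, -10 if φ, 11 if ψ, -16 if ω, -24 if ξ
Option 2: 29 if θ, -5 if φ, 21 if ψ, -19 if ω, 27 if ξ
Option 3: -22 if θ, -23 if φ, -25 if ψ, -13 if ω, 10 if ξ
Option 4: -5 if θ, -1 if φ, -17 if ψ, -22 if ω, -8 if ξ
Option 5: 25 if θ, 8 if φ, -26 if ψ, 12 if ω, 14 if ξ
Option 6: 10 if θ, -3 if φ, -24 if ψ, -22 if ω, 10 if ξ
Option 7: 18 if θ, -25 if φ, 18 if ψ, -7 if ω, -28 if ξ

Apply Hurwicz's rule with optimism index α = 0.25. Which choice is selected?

Option 1: 0.25·11 + 0.75·(-24) = -15.25
Option 2: 0.25·29 + 0.75·(-19) = -7
Option 3: 0.25·10 + 0.75·(-25) = -16.25
Option 4: 0.25·(-1) + 0.75·(-22) = -16.75
Option 5: 0.25·25 + 0.75·(-26) = -13.25
Option 6: 0.25·10 + 0.75·(-24) = -15.5
Option 7: 0.25·18 + 0.75·(-28) = -16.5
Highest Hurwicz score = -7 → Option 2.

Option 2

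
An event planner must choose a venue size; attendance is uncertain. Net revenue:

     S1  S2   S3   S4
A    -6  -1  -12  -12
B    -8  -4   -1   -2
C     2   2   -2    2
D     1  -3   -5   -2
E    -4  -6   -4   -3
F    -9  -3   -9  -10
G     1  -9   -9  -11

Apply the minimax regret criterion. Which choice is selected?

Column bests: S1=2, S2=2, S3=-1, S4=2.
A regrets: 8, 3, 11, 14 → max 14
B regrets: 10, 6, 0, 4 → max 10
C regrets: 0, 0, 1, 0 → max 1
D regrets: 1, 5, 4, 4 → max 5
E regrets: 6, 8, 3, 5 → max 8
F regrets: 11, 5, 8, 12 → max 12
G regrets: 1, 11, 8, 13 → max 13
Smallest max regret = 1 → C.

C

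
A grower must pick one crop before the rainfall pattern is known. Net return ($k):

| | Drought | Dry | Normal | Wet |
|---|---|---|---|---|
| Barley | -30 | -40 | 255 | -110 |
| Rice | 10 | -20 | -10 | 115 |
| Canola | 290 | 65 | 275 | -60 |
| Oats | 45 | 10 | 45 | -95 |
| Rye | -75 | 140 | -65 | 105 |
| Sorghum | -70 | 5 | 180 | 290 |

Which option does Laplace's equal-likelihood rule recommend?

Canola

Row averages: Barley=18.75, Rice=23.75, Canola=142.5, Oats=1.25, Rye=26.25, Sorghum=101.25
Highest average = 142.5 → Canola.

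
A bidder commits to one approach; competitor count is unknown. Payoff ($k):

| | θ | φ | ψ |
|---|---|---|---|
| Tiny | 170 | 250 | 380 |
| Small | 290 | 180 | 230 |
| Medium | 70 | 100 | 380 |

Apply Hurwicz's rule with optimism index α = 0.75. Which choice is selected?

Tiny: 0.75·380 + 0.25·170 = 327.5
Small: 0.75·290 + 0.25·180 = 262.5
Medium: 0.75·380 + 0.25·70 = 302.5
Highest Hurwicz score = 327.5 → Tiny.

Tiny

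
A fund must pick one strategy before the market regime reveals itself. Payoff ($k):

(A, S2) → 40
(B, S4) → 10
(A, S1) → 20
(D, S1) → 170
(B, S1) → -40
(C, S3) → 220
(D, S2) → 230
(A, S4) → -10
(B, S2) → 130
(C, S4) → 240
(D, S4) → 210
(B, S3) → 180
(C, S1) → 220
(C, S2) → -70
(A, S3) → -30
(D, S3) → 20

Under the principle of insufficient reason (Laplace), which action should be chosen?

Row averages: A=5, B=70, C=152.5, D=157.5
Highest average = 157.5 → D.

D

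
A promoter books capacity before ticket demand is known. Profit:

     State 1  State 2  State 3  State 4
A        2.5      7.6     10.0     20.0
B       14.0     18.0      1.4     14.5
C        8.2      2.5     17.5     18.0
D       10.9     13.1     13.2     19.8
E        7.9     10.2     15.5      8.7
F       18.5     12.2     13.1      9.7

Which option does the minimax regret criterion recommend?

D

Column bests: State 1=18.5, State 2=18.0, State 3=17.5, State 4=20.0.
A regrets: 16.0, 10.4, 7.5, 0.0 → max 16.0
B regrets: 4.5, 0.0, 16.1, 5.5 → max 16.1
C regrets: 10.3, 15.5, 0.0, 2.0 → max 15.5
D regrets: 7.6, 4.9, 4.3, 0.2 → max 7.6
E regrets: 10.6, 7.8, 2.0, 11.3 → max 11.3
F regrets: 0.0, 5.8, 4.4, 10.3 → max 10.3
Smallest max regret = 7.6 → D.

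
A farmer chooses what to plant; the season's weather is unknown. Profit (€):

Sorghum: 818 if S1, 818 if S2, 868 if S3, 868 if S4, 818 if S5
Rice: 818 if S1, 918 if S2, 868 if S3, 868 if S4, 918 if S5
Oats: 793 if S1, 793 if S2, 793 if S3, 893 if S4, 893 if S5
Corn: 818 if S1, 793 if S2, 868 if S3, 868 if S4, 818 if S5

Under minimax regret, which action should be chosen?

Column bests: S1=818, S2=918, S3=868, S4=893, S5=918.
Sorghum regrets: 0, 100, 0, 25, 100 → max 100
Rice regrets: 0, 0, 0, 25, 0 → max 25
Oats regrets: 25, 125, 75, 0, 25 → max 125
Corn regrets: 0, 125, 0, 25, 100 → max 125
Smallest max regret = 25 → Rice.

Rice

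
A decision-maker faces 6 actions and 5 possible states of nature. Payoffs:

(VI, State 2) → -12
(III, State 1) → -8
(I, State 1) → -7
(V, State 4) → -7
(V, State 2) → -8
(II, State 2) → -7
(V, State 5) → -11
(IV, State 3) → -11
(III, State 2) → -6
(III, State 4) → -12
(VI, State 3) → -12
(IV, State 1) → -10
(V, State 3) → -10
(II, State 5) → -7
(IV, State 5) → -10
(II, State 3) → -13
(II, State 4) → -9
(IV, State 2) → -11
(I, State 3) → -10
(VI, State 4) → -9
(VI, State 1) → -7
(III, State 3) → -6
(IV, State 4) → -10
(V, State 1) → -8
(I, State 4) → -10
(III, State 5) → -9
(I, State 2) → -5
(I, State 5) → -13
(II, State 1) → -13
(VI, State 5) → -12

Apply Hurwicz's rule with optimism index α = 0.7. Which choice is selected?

I: 0.7·(-5) + 0.3·(-13) = -7.4
II: 0.7·(-7) + 0.3·(-13) = -8.8
III: 0.7·(-6) + 0.3·(-12) = -7.8
IV: 0.7·(-10) + 0.3·(-11) = -10.3
V: 0.7·(-7) + 0.3·(-11) = -8.2
VI: 0.7·(-7) + 0.3·(-12) = -8.5
Highest Hurwicz score = -7.4 → I.

I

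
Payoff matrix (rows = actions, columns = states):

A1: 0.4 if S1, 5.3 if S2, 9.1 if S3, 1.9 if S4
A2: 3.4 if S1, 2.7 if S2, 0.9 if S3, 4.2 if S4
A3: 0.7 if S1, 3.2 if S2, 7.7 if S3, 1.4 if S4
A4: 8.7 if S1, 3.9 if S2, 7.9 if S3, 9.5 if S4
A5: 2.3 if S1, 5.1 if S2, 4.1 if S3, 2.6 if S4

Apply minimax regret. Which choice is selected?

A4

Column bests: S1=8.7, S2=5.3, S3=9.1, S4=9.5.
A1 regrets: 8.3, 0.0, 0.0, 7.6 → max 8.3
A2 regrets: 5.3, 2.6, 8.2, 5.3 → max 8.2
A3 regrets: 8.0, 2.1, 1.4, 8.1 → max 8.1
A4 regrets: 0.0, 1.4, 1.2, 0.0 → max 1.4
A5 regrets: 6.4, 0.2, 5.0, 6.9 → max 6.9
Smallest max regret = 1.4 → A4.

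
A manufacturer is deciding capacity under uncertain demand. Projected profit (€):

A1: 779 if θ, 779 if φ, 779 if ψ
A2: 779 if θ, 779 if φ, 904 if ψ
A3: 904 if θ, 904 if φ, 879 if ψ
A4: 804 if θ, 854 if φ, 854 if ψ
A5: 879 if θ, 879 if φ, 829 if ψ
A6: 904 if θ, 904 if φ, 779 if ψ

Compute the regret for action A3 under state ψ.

Best payoff under ψ is 904.
Regret = 904 − 879 = 25.

25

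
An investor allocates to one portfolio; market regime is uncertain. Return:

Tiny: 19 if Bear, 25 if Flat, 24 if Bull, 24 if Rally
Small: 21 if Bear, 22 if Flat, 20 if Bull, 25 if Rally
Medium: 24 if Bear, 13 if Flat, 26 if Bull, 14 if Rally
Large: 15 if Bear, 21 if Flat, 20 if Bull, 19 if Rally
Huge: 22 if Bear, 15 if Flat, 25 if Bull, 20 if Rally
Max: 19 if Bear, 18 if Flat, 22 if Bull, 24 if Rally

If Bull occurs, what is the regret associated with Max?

Best payoff under Bull is 26.
Regret = 26 − 22 = 4.

4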